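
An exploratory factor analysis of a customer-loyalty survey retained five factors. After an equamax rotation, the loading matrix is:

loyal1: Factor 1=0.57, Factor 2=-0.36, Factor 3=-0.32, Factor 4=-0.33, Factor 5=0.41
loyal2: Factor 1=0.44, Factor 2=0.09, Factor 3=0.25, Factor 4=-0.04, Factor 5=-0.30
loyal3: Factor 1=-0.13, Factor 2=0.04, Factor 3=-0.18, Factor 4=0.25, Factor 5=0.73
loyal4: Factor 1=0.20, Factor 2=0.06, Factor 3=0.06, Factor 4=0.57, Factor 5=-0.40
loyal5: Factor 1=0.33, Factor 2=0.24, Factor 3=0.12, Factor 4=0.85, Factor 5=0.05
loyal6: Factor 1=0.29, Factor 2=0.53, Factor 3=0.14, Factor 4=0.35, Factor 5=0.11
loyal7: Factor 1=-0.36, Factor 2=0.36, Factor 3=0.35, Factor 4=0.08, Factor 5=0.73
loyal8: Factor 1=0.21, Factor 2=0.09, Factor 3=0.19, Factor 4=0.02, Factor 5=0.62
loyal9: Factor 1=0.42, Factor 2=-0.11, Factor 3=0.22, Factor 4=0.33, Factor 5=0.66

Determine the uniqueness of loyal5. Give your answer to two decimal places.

h² = 0.33² + 0.24² + 0.12² + 0.85² + 0.05² = 0.1089 + 0.0576 + 0.0144 + 0.7225 + 0.0025 = 0.9059
Uniqueness u² = 1 − h² = 1 − 0.9059 = 0.0941

0.09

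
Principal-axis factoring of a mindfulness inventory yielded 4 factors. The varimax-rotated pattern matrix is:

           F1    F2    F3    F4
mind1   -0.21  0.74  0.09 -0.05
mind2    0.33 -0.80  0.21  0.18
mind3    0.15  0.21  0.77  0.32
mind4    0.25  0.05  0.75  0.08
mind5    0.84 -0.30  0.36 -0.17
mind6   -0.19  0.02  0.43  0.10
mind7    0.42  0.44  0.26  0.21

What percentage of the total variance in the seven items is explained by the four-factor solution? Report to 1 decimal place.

Communalities: 0.6023, 0.8254, 0.7619, 0.6339, 0.9541, 0.2314, 0.4817; Σh² = 4.4907.
Total variance with 7 standardized items is 7, so the solution explains 4.4907/7 = 0.6415 = 64.15%.

64.2%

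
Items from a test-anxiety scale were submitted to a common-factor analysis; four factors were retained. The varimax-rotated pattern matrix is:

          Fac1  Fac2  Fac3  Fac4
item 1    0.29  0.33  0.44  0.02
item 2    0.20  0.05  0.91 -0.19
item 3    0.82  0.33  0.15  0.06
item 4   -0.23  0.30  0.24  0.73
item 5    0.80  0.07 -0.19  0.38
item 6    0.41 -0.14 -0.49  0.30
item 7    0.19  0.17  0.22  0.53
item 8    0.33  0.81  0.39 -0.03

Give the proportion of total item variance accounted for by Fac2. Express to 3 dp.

SS loadings for Fac2 = 0.33² + 0.05² + 0.33² + 0.30² + 0.07² + (-0.14)² + 0.17² + 0.81² = 1.0198
Proportion of variance = 1.0198 / 8 = 0.1275.

0.127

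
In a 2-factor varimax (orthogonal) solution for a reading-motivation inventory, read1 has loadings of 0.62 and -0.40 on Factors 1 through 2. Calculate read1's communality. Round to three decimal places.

h² = 0.62² + (-0.40)² = 0.3844 + 0.1600 = 0.5444

0.544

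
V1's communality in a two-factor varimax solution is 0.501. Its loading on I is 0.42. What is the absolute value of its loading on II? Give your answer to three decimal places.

0.570

Under orthogonal rotation h² = Σλ², so λ_II² = h² − (0.1764) = 0.501 − 0.1764 = 0.3246.
|λ| = √0.3246 = 0.5697.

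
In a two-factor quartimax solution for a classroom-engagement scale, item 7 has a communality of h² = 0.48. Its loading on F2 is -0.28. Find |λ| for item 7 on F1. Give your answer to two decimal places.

Under orthogonal rotation h² = Σλ², so λ_F1² = h² − (0.0784) = 0.48 − 0.0784 = 0.4016.
|λ| = √0.4016 = 0.6337.

0.63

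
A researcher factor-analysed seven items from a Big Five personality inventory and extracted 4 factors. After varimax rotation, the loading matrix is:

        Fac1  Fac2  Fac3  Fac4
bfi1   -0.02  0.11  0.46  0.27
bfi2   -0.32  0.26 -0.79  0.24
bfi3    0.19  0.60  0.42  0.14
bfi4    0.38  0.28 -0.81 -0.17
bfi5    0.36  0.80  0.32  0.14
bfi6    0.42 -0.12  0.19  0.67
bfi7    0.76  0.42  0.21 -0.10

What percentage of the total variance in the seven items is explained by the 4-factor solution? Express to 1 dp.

71.8%

Communalities: 0.2970, 0.8517, 0.5921, 0.9078, 0.8916, 0.6758, 0.8081; Σh² = 5.0241.
Total variance with 7 standardized items is 7, so the solution explains 5.0241/7 = 0.7177 = 71.77%.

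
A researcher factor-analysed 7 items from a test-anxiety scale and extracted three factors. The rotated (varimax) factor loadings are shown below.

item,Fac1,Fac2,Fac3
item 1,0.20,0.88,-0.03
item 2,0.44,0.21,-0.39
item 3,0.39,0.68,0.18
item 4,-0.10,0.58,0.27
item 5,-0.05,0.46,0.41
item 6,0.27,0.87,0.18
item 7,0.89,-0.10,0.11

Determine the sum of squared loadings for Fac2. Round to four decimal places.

2.5958

SS loadings for Fac2 = 0.88² + 0.21² + 0.68² + 0.58² + 0.46² + 0.87² + (-0.10)² = 0.7744 + 0.0441 + 0.4624 + 0.3364 + 0.2116 + 0.7569 + 0.0100 = 2.5958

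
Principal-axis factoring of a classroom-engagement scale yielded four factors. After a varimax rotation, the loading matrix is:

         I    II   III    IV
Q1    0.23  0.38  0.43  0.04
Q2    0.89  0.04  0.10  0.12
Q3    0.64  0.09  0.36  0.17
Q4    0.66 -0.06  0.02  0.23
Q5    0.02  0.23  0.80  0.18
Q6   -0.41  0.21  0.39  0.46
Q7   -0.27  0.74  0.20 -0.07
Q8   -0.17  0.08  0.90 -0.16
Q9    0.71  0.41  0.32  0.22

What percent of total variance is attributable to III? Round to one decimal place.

SS loadings for III = 0.43² + 0.10² + 0.36² + 0.02² + 0.80² + 0.39² + 0.20² + 0.90² + 0.32² = 2.0694
With 9 standardized items, total variance = 9. Proportion = 2.0694/9 = 0.2299 → 22.99%.

23.0%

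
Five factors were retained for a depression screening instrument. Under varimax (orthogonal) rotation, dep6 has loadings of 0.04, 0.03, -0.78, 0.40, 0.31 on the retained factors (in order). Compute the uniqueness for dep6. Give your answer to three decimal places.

0.133

h² = 0.04² + 0.03² + (-0.78)² + 0.40² + 0.31² = 0.0016 + 0.0009 + 0.6084 + 0.1600 + 0.0961 = 0.8670
Uniqueness u² = 1 − h² = 1 − 0.8670 = 0.1330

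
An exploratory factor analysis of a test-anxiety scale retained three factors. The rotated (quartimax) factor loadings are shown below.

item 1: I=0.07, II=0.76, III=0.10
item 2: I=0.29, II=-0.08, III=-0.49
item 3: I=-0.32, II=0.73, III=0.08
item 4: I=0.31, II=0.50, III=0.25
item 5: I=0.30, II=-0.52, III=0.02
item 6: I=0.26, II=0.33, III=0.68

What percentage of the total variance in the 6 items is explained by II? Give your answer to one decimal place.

29.1%

SS loadings for II = 0.76² + (-0.08)² + 0.73² + 0.50² + (-0.52)² + 0.33² = 1.7462
With 6 standardized items, total variance = 6. Proportion = 1.7462/6 = 0.2910 → 29.10%.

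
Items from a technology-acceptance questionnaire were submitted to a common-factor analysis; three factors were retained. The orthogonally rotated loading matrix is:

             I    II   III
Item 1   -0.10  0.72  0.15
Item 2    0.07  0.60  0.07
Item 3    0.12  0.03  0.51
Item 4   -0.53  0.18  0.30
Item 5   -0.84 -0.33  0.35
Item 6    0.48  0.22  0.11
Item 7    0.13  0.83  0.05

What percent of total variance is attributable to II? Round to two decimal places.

25.11%

SS loadings for II = 0.72² + 0.60² + 0.03² + 0.18² + (-0.33)² + 0.22² + 0.83² = 1.7579
With 7 standardized items, total variance = 7. Proportion = 1.7579/7 = 0.2511 → 25.11%.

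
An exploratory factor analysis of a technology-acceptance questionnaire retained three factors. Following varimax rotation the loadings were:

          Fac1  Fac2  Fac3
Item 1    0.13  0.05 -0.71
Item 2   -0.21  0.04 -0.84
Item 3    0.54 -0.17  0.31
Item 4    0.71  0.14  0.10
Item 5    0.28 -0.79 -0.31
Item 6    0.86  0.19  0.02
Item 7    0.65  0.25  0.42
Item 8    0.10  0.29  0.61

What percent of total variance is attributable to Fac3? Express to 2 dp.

24.51%

SS loadings for Fac3 = (-0.71)² + (-0.84)² + 0.31² + 0.10² + (-0.31)² + 0.02² + 0.42² + 0.61² = 1.9608
With 8 standardized items, total variance = 8. Proportion = 1.9608/8 = 0.2451 → 24.51%.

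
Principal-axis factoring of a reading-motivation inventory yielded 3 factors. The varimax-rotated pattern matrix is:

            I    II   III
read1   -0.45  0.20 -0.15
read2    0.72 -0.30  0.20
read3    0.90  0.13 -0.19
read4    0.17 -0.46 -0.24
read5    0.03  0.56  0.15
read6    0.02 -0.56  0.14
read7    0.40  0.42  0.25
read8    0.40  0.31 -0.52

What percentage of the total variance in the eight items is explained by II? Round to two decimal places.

15.73%

SS loadings for II = 0.20² + (-0.30)² + 0.13² + (-0.46)² + 0.56² + (-0.56)² + 0.42² + 0.31² = 1.2582
With 8 standardized items, total variance = 8. Proportion = 1.2582/8 = 0.1573 → 15.73%.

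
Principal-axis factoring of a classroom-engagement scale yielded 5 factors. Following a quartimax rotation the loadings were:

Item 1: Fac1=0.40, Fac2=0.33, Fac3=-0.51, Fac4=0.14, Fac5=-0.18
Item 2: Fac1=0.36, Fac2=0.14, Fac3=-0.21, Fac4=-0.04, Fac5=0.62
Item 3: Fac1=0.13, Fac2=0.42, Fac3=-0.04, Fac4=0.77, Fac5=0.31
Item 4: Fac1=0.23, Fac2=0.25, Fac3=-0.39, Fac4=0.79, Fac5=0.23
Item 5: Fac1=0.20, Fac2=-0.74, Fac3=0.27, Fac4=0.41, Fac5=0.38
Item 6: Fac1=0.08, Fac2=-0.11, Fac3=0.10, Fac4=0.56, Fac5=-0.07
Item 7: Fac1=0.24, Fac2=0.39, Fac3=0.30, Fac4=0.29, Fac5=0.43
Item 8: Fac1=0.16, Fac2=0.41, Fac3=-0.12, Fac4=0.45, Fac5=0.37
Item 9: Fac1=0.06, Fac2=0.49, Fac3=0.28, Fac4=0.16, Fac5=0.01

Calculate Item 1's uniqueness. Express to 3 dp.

0.419

h² = 0.40² + 0.33² + (-0.51)² + 0.14² + (-0.18)² = 0.1600 + 0.1089 + 0.2601 + 0.0196 + 0.0324 = 0.5810
Uniqueness u² = 1 − h² = 1 − 0.5810 = 0.4190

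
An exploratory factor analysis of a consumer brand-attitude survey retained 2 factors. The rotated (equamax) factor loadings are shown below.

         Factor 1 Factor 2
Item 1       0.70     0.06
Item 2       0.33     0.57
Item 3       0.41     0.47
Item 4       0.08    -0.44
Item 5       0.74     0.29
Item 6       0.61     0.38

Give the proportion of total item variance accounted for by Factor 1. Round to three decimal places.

0.282

SS loadings for Factor 1 = 0.70² + 0.33² + 0.41² + 0.08² + 0.74² + 0.61² = 1.6931
Proportion of variance = 1.6931 / 6 = 0.2822.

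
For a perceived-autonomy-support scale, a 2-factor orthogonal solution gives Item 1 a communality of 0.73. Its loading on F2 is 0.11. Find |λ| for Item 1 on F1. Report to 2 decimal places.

Under orthogonal rotation h² = Σλ², so λ_F1² = h² − (0.0121) = 0.73 − 0.0121 = 0.7179.
|λ| = √0.7179 = 0.8473.

0.85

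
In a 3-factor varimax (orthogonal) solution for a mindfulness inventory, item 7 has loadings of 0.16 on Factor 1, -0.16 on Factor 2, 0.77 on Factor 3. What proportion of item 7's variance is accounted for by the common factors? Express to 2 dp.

h² = 0.16² + (-0.16)² + 0.77² = 0.0256 + 0.0256 + 0.5929 = 0.6441

0.64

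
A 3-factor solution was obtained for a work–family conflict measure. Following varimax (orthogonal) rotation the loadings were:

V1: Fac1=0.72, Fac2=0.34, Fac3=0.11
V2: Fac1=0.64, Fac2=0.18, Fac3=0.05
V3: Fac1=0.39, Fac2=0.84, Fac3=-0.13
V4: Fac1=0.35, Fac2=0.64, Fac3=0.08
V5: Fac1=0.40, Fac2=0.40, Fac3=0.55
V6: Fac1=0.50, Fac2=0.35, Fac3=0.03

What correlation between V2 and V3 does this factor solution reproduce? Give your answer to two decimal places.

0.39

r̂ = Σ λ_i·λ_j across factors = (0.64)(0.39) + (0.18)(0.84) + (0.05)(-0.13)
  = +0.2496 +0.1512 -0.0065 = 0.3943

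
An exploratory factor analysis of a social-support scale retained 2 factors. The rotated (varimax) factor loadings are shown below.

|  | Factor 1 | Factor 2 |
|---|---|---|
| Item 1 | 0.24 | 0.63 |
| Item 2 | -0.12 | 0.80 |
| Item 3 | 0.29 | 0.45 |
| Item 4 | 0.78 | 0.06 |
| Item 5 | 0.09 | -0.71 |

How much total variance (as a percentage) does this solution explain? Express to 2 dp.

SS loadings by factor: 0.7726, 1.7471; total = 2.5197.
Total variance with 5 standardized items is 5, so the solution explains 2.5197/5 = 0.5039 = 50.39%.

50.39%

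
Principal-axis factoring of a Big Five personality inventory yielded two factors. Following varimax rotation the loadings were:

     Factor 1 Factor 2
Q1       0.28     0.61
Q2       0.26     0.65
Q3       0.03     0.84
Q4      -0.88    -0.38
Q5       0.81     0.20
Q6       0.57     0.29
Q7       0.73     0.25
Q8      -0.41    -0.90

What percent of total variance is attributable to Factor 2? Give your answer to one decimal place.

SS loadings for Factor 2 = 0.61² + 0.65² + 0.84² + (-0.38)² + 0.20² + 0.29² + 0.25² + (-0.90)² = 2.6412
With 8 standardized items, total variance = 8. Proportion = 2.6412/8 = 0.3301 → 33.02%.

33.0%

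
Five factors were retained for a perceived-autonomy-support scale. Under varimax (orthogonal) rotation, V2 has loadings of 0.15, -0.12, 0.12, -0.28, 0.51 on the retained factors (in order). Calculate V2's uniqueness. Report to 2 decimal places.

h² = 0.15² + (-0.12)² + 0.12² + (-0.28)² + 0.51² = 0.0225 + 0.0144 + 0.0144 + 0.0784 + 0.2601 = 0.3898
Uniqueness u² = 1 − h² = 1 − 0.3898 = 0.6102

0.61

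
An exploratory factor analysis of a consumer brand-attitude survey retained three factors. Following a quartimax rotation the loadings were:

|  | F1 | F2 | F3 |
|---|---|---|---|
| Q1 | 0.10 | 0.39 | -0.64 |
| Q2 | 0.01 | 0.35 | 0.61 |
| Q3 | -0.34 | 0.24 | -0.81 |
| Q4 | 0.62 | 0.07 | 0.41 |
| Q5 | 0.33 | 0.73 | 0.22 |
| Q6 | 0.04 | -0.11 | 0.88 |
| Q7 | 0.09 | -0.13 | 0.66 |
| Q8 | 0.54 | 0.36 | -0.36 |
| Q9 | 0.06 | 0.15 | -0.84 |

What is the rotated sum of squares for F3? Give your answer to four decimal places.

SS loadings for F3 = (-0.64)² + 0.61² + (-0.81)² + 0.41² + 0.22² + 0.88² + 0.66² + (-0.36)² + (-0.84)² = 0.4096 + 0.3721 + 0.6561 + 0.1681 + 0.0484 + 0.7744 + 0.4356 + 0.1296 + 0.7056 = 3.6995

3.6995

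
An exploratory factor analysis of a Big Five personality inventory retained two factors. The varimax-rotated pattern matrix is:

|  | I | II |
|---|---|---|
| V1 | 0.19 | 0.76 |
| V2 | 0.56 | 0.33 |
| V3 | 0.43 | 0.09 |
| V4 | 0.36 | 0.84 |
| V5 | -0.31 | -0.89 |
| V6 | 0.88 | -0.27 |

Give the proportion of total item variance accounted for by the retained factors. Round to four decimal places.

SS loadings by factor: 1.5347, 2.2652; total = 3.7999.
Total variance with 6 standardized items is 6, so the solution explains 3.7999/6 = 0.6333.

0.6333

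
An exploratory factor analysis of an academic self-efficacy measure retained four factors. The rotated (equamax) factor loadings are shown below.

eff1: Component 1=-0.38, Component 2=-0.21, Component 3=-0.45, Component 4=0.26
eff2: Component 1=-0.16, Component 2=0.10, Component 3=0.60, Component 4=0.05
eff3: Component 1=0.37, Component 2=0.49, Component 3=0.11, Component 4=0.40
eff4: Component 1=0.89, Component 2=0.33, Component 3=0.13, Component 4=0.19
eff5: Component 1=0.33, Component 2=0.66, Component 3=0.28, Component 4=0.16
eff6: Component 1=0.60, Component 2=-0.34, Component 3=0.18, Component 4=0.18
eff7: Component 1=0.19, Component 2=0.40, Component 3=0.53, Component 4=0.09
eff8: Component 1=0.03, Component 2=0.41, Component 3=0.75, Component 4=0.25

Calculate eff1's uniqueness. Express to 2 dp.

0.54

h² = (-0.38)² + (-0.21)² + (-0.45)² + 0.26² = 0.1444 + 0.0441 + 0.2025 + 0.0676 = 0.4586
Uniqueness u² = 1 − h² = 1 − 0.4586 = 0.5414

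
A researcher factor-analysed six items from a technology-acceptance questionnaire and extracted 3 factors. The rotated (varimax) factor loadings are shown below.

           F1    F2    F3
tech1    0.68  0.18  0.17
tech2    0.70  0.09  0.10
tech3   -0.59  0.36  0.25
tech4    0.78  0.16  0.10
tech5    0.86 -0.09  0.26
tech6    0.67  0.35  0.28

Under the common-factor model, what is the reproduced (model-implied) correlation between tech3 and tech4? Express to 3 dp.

-0.378

r̂ = Σ λ_i·λ_j across factors = (-0.59)(0.78) + (0.36)(0.16) + (0.25)(0.10)
  = -0.4602 +0.0576 +0.0250 = -0.3776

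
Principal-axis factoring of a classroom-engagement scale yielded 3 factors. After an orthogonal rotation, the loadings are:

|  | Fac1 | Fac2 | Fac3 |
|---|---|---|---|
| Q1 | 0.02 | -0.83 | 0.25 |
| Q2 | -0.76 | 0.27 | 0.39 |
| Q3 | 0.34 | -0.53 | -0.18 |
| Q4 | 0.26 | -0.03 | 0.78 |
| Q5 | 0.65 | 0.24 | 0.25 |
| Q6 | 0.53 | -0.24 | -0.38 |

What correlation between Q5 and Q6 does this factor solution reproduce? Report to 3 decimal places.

r̂ = Σ λ_i·λ_j across factors = (0.65)(0.53) + (0.24)(-0.24) + (0.25)(-0.38)
  = +0.3445 -0.0576 -0.0950 = 0.1919

0.192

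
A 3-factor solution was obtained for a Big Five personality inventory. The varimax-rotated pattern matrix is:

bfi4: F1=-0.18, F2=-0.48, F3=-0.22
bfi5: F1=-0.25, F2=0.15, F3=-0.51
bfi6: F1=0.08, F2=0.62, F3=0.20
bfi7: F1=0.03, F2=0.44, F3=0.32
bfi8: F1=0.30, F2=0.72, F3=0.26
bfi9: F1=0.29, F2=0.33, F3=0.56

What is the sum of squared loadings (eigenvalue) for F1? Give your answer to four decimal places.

0.2763

SS loadings for F1 = (-0.18)² + (-0.25)² + 0.08² + 0.03² + 0.30² + 0.29² = 0.0324 + 0.0625 + 0.0064 + 0.0009 + 0.0900 + 0.0841 = 0.2763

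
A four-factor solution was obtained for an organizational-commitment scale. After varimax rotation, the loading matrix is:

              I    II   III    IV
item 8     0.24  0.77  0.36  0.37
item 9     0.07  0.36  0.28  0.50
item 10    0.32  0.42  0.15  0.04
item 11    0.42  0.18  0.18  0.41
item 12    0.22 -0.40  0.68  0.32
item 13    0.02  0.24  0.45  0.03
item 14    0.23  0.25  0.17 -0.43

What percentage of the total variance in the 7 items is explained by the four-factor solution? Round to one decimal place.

Communalities: 0.9170, 0.4629, 0.3029, 0.4093, 0.7732, 0.2614, 0.3292; Σh² = 3.4559.
Total variance with 7 standardized items is 7, so the solution explains 3.4559/7 = 0.4937 = 49.37%.

49.4%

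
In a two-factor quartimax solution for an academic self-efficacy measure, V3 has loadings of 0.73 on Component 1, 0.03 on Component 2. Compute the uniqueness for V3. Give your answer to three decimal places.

h² = 0.73² + 0.03² = 0.5329 + 0.0009 = 0.5338
Uniqueness u² = 1 − h² = 1 − 0.5338 = 0.4662

0.466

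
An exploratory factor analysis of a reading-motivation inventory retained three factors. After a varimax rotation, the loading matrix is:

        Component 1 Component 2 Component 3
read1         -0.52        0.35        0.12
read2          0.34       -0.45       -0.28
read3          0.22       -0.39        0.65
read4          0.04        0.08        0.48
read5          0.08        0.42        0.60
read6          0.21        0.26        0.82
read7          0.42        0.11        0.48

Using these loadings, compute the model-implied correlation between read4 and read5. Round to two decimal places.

0.32

r̂ = Σ λ_i·λ_j across factors = (0.04)(0.08) + (0.08)(0.42) + (0.48)(0.60)
  = +0.0032 +0.0336 +0.2880 = 0.3248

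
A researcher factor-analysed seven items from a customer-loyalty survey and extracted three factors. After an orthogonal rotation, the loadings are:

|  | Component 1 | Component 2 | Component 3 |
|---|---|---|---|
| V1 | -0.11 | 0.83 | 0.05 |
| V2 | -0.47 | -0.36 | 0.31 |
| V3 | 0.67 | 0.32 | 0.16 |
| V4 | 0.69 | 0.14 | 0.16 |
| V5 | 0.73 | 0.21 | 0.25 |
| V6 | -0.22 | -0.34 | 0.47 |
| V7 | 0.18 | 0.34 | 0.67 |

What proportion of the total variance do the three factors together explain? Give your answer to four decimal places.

SS loadings by factor: 1.7717, 1.2158, 0.8821; total = 3.8696.
Total variance with 7 standardized items is 7, so the solution explains 3.8696/7 = 0.5528.

0.5528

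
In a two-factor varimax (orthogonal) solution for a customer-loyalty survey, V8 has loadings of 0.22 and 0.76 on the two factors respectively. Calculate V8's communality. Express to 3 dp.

h² = 0.22² + 0.76² = 0.0484 + 0.5776 = 0.6260

0.626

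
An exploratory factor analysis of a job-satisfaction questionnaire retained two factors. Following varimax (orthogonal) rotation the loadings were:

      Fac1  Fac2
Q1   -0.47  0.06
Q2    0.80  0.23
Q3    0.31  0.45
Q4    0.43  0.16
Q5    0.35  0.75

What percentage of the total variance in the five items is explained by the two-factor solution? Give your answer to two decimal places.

SS loadings by factor: 1.2644, 0.8471; total = 2.1115.
Total variance with 5 standardized items is 5, so the solution explains 2.1115/5 = 0.4223 = 42.23%.

42.23%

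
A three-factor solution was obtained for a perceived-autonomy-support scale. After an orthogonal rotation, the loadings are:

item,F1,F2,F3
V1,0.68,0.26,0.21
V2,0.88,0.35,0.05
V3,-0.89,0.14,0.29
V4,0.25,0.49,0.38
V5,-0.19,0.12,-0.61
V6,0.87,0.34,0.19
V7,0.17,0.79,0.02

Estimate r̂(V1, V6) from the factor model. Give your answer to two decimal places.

0.72

r̂ = Σ λ_i·λ_j across factors = (0.68)(0.87) + (0.26)(0.34) + (0.21)(0.19)
  = +0.5916 +0.0884 +0.0399 = 0.7199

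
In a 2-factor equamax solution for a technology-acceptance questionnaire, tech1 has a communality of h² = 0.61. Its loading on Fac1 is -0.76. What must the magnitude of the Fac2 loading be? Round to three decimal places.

Under orthogonal rotation h² = Σλ², so λ_Fac2² = h² − (0.5776) = 0.61 − 0.5776 = 0.0324.
|λ| = √0.0324 = 0.1800.

0.180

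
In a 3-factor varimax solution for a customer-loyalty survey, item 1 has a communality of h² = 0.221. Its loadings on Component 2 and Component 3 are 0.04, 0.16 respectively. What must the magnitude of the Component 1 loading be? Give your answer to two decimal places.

0.44

Under orthogonal rotation h² = Σλ², so λ_Component 1² = h² − (0.0272) = 0.221 − 0.0272 = 0.1938.
|λ| = √0.1938 = 0.4402.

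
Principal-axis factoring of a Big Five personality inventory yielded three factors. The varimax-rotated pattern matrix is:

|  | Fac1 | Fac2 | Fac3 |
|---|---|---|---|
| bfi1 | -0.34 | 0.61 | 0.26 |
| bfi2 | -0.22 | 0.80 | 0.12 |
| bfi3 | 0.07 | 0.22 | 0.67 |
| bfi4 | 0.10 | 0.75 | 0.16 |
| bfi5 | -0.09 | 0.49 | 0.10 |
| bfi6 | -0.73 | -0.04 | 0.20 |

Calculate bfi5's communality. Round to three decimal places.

0.258

h² = (-0.09)² + 0.49² + 0.10² = 0.0081 + 0.2401 + 0.0100 = 0.2582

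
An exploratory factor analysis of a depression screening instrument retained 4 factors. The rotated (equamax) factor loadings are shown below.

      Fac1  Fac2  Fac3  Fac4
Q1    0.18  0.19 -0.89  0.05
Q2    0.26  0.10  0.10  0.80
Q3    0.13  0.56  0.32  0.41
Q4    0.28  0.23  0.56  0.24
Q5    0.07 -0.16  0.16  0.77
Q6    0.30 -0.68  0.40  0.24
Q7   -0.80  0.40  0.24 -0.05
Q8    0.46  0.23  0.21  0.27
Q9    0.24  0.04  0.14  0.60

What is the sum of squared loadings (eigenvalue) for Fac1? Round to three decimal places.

1.199

SS loadings for Fac1 = 0.18² + 0.26² + 0.13² + 0.28² + 0.07² + 0.30² + (-0.80)² + 0.46² + 0.24² = 0.0324 + 0.0676 + 0.0169 + 0.0784 + 0.0049 + 0.0900 + 0.6400 + 0.2116 + 0.0576 = 1.1994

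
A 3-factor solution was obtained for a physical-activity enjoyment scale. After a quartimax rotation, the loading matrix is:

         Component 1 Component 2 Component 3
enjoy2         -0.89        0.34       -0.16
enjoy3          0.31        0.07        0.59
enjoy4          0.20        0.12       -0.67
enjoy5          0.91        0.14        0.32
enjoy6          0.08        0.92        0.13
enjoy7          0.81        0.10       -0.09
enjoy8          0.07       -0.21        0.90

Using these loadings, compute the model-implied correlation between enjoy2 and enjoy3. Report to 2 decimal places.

r̂ = Σ λ_i·λ_j across factors = (-0.89)(0.31) + (0.34)(0.07) + (-0.16)(0.59)
  = -0.2759 +0.0238 -0.0944 = -0.3465

-0.35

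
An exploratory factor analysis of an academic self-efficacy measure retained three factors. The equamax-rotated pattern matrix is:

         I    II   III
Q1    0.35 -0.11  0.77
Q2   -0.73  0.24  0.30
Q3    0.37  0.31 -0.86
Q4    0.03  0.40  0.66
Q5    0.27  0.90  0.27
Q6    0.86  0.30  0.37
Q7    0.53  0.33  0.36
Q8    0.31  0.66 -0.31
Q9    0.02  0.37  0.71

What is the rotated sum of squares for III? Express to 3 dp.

2.798

SS loadings for III = 0.77² + 0.30² + (-0.86)² + 0.66² + 0.27² + 0.37² + 0.36² + (-0.31)² + 0.71² = 0.5929 + 0.0900 + 0.7396 + 0.4356 + 0.0729 + 0.1369 + 0.1296 + 0.0961 + 0.5041 = 2.7977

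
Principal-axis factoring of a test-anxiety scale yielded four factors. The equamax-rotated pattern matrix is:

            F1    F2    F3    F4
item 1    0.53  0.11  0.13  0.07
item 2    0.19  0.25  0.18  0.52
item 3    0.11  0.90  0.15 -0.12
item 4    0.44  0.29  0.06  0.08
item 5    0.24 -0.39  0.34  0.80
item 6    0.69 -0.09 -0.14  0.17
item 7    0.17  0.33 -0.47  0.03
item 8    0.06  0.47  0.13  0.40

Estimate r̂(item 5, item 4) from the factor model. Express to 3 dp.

r̂ = Σ λ_i·λ_j across factors = (0.24)(0.44) + (-0.39)(0.29) + (0.34)(0.06) + (0.80)(0.08)
  = +0.1056 -0.1131 +0.0204 +0.0640 = 0.0769

0.077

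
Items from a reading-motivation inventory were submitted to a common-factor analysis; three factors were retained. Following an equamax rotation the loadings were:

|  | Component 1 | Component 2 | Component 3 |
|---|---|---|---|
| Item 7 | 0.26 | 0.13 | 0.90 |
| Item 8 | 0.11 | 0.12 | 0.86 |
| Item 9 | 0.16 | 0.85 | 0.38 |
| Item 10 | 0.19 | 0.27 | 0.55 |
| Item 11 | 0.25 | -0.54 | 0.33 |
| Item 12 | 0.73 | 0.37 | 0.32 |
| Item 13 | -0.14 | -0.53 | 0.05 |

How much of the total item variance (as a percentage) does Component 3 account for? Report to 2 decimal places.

SS loadings for Component 3 = 0.90² + 0.86² + 0.38² + 0.55² + 0.33² + 0.32² + 0.05² = 2.2103
With 7 standardized items, total variance = 7. Proportion = 2.2103/7 = 0.3158 → 31.58%.

31.58%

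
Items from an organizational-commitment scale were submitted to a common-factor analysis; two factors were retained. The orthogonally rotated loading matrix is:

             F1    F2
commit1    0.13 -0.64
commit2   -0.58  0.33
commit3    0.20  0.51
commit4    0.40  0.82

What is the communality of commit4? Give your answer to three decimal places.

h² = 0.40² + 0.82² = 0.1600 + 0.6724 = 0.8324

0.832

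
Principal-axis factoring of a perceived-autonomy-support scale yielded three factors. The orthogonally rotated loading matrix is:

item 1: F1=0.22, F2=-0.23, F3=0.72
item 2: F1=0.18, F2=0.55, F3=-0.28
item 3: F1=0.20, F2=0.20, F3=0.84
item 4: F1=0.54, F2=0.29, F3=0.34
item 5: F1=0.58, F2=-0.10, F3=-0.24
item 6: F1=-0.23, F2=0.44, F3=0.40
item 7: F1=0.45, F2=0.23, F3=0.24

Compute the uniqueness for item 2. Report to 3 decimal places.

h² = 0.18² + 0.55² + (-0.28)² = 0.0324 + 0.3025 + 0.0784 = 0.4133
Uniqueness u² = 1 − h² = 1 − 0.4133 = 0.5867

0.587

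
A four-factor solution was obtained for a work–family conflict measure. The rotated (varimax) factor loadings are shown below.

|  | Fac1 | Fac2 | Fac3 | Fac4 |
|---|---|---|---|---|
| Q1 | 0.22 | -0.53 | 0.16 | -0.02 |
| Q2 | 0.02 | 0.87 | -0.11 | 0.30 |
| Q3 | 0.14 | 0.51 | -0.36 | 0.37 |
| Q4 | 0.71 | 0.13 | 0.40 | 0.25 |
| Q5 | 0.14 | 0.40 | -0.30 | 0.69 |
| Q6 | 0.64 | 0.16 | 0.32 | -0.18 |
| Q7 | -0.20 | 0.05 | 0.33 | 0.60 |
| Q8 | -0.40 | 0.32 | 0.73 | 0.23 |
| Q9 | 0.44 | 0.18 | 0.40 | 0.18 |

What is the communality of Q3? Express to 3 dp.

0.546

h² = 0.14² + 0.51² + (-0.36)² + 0.37² = 0.0196 + 0.2601 + 0.1296 + 0.1369 = 0.5462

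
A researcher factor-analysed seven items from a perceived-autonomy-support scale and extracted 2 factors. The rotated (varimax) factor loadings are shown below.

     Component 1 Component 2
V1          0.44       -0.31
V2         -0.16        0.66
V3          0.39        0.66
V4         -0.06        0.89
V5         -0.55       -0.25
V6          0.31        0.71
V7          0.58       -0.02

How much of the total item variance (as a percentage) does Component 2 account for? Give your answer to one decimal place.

SS loadings for Component 2 = (-0.31)² + 0.66² + 0.66² + 0.89² + (-0.25)² + 0.71² + (-0.02)² = 2.3264
With 7 standardized items, total variance = 7. Proportion = 2.3264/7 = 0.3323 → 33.23%.

33.2%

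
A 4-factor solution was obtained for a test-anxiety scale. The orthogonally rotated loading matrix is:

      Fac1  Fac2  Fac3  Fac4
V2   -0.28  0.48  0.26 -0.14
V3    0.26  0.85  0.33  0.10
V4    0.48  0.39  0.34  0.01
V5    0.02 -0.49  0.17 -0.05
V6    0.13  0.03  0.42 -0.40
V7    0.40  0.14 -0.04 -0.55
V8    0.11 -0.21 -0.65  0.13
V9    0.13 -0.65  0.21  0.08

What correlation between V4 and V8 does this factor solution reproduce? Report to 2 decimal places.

-0.25

r̂ = Σ λ_i·λ_j across factors = (0.48)(0.11) + (0.39)(-0.21) + (0.34)(-0.65) + (0.01)(0.13)
  = +0.0528 -0.0819 -0.2210 +0.0013 = -0.2488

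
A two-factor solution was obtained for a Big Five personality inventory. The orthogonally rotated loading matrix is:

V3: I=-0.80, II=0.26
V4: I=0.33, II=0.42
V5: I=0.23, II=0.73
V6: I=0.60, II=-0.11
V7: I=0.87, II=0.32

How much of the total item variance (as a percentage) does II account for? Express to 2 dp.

17.83%

SS loadings for II = 0.26² + 0.42² + 0.73² + (-0.11)² + 0.32² = 0.8914
With 5 standardized items, total variance = 5. Proportion = 0.8914/5 = 0.1783 → 17.83%.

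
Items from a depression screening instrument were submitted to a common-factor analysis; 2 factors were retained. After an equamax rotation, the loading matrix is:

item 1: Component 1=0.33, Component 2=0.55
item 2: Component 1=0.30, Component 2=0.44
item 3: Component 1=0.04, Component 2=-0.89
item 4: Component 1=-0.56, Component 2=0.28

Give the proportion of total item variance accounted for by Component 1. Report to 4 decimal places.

SS loadings for Component 1 = 0.33² + 0.30² + 0.04² + (-0.56)² = 0.5141
Proportion of variance = 0.5141 / 4 = 0.1285.

0.1285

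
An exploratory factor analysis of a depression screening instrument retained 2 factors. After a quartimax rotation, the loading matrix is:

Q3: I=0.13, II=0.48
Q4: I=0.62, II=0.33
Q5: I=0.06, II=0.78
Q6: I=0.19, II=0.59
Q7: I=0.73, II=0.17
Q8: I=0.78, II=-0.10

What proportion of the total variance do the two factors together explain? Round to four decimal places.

Communalities: 0.2473, 0.4933, 0.6120, 0.3842, 0.5618, 0.6184; Σh² = 2.9170.
Total variance with 6 standardized items is 6, so the solution explains 2.9170/6 = 0.4862.

0.4862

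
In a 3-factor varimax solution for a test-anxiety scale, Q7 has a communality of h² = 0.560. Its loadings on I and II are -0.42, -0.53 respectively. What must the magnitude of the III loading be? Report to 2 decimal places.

0.32

Under orthogonal rotation h² = Σλ², so λ_III² = h² − (0.4573) = 0.560 − 0.4573 = 0.1027.
|λ| = √0.1027 = 0.3205.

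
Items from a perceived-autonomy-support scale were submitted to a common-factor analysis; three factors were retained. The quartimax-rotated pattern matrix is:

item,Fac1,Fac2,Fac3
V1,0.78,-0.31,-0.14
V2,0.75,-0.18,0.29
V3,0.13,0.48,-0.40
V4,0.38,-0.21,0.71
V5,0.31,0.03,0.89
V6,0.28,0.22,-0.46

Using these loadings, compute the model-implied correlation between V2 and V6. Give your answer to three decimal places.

0.037

r̂ = Σ λ_i·λ_j across factors = (0.75)(0.28) + (-0.18)(0.22) + (0.29)(-0.46)
  = +0.2100 -0.0396 -0.1334 = 0.0370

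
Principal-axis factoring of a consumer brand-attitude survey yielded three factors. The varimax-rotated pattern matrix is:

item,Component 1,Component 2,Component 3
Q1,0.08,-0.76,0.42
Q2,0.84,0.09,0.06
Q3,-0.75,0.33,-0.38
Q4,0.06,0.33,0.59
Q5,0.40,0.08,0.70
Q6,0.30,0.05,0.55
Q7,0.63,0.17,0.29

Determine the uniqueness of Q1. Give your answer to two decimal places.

0.24

h² = 0.08² + (-0.76)² + 0.42² = 0.0064 + 0.5776 + 0.1764 = 0.7604
Uniqueness u² = 1 − h² = 1 − 0.7604 = 0.2396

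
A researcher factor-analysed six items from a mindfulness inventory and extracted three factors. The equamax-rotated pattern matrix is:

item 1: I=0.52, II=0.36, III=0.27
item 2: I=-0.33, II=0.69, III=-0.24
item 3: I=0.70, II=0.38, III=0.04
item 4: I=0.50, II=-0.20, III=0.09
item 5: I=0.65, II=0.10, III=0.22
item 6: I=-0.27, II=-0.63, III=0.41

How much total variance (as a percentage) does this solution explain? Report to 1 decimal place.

SS loadings by factor: 1.6147, 1.1970, 0.3567; total = 3.1684.
Total variance with 6 standardized items is 6, so the solution explains 3.1684/6 = 0.5281 = 52.81%.

52.8%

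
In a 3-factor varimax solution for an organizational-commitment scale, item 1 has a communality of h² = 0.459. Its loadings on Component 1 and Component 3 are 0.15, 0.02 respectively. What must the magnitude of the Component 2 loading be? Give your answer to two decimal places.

0.66

Under orthogonal rotation h² = Σλ², so λ_Component 2² = h² − (0.0229) = 0.459 − 0.0229 = 0.4361.
|λ| = √0.4361 = 0.6604.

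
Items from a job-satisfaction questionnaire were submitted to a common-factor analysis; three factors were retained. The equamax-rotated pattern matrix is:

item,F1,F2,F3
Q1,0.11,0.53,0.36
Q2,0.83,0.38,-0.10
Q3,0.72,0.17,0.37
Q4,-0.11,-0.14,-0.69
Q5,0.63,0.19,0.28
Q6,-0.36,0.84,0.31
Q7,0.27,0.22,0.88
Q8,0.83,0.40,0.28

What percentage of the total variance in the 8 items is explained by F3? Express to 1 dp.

SS loadings for F3 = 0.36² + (-0.10)² + 0.37² + (-0.69)² + 0.28² + 0.31² + 0.88² + 0.28² = 1.7799
With 8 standardized items, total variance = 8. Proportion = 1.7799/8 = 0.2225 → 22.25%.

22.2%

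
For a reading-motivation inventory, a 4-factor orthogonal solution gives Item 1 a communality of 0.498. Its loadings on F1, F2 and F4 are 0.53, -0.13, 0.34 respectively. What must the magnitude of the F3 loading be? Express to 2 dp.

0.29

Under orthogonal rotation h² = Σλ², so λ_F3² = h² − (0.4134) = 0.498 − 0.4134 = 0.0846.
|λ| = √0.0846 = 0.2909.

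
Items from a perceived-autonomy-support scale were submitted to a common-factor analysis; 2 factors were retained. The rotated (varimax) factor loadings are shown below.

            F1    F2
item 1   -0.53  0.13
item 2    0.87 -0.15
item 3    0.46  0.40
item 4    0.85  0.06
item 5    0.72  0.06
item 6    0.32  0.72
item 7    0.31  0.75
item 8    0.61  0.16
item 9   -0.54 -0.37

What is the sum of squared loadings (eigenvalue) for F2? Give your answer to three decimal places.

SS loadings for F2 = 0.13² + (-0.15)² + 0.40² + 0.06² + 0.06² + 0.72² + 0.75² + 0.16² + (-0.37)² = 0.0169 + 0.0225 + 0.1600 + 0.0036 + 0.0036 + 0.5184 + 0.5625 + 0.0256 + 0.1369 = 1.4500

1.450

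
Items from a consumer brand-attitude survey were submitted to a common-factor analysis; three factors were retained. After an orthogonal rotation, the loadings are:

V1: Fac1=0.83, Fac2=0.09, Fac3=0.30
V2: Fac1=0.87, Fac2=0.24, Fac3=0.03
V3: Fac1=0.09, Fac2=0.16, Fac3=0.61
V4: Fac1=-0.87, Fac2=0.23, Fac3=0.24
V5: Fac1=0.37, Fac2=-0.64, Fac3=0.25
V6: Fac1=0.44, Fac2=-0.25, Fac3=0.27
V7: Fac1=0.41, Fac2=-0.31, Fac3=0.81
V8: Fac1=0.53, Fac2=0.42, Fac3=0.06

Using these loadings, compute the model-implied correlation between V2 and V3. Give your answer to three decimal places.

r̂ = Σ λ_i·λ_j across factors = (0.87)(0.09) + (0.24)(0.16) + (0.03)(0.61)
  = +0.0783 +0.0384 +0.0183 = 0.1350

0.135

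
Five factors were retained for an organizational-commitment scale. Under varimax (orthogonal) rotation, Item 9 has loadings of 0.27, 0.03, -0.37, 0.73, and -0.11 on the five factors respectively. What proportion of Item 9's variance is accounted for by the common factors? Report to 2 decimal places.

h² = 0.27² + 0.03² + (-0.37)² + 0.73² + (-0.11)² = 0.0729 + 0.0009 + 0.1369 + 0.5329 + 0.0121 = 0.7557

0.76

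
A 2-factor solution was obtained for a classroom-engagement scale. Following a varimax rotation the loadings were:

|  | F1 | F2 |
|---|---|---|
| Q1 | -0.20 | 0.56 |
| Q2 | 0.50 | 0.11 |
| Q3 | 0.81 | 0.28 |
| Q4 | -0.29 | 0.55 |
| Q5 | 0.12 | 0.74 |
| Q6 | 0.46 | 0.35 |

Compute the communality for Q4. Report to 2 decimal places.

0.39

h² = (-0.29)² + 0.55² = 0.0841 + 0.3025 = 0.3866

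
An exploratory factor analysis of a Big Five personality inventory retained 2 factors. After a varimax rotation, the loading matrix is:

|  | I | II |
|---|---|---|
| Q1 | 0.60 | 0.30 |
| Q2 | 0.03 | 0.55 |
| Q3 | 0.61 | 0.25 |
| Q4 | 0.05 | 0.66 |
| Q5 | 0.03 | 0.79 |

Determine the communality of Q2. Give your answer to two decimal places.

0.30

h² = 0.03² + 0.55² = 0.0009 + 0.3025 = 0.3034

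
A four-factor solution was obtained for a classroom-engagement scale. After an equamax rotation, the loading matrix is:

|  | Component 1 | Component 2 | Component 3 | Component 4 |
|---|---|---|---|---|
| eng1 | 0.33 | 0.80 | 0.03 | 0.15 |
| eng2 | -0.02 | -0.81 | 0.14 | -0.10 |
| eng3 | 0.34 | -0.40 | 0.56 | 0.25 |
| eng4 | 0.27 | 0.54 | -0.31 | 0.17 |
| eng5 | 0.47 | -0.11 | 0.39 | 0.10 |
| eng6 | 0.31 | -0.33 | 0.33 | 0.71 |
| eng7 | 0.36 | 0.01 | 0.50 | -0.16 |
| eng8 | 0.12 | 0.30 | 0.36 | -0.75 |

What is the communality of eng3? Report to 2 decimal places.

h² = 0.34² + (-0.40)² + 0.56² + 0.25² = 0.1156 + 0.1600 + 0.3136 + 0.0625 = 0.6517

0.65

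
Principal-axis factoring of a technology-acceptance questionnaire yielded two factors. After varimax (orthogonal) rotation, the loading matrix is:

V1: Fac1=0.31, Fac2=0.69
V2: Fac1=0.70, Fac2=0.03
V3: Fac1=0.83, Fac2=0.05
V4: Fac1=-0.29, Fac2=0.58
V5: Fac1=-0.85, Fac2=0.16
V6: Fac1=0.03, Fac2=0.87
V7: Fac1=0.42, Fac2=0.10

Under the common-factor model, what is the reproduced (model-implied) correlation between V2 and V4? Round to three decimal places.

-0.186

r̂ = Σ λ_i·λ_j across factors = (0.70)(-0.29) + (0.03)(0.58)
  = -0.2030 +0.0174 = -0.1856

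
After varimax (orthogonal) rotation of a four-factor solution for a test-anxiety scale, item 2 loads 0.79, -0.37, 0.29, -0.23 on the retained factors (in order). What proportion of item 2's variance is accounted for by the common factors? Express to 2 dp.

h² = 0.79² + (-0.37)² + 0.29² + (-0.23)² = 0.6241 + 0.1369 + 0.0841 + 0.0529 = 0.8980

0.90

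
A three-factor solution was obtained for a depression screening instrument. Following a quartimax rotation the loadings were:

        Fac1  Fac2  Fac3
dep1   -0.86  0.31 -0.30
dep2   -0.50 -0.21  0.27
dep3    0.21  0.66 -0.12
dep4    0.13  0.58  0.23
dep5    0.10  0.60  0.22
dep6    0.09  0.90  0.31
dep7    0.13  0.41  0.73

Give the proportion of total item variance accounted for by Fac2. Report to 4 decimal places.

0.3215

SS loadings for Fac2 = 0.31² + (-0.21)² + 0.66² + 0.58² + 0.60² + 0.90² + 0.41² = 2.2503
Proportion of variance = 2.2503 / 7 = 0.3215.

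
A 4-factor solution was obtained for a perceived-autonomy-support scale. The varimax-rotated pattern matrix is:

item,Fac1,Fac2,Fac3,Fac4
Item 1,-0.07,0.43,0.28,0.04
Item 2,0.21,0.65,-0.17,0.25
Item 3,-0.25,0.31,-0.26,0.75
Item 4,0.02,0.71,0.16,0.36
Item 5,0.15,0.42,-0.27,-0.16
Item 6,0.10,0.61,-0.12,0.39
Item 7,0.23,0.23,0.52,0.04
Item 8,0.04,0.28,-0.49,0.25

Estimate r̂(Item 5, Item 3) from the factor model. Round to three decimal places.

0.043

r̂ = Σ λ_i·λ_j across factors = (0.15)(-0.25) + (0.42)(0.31) + (-0.27)(-0.26) + (-0.16)(0.75)
  = -0.0375 +0.1302 +0.0702 -0.1200 = 0.0429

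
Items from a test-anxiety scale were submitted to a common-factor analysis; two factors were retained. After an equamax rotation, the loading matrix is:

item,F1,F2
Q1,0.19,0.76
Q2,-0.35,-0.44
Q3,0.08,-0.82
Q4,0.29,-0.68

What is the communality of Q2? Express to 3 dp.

0.316

h² = (-0.35)² + (-0.44)² = 0.1225 + 0.1936 = 0.3161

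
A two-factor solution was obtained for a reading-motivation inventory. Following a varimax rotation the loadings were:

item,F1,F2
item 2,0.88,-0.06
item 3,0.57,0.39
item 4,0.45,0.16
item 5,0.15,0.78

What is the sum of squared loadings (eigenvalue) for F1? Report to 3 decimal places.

SS loadings for F1 = 0.88² + 0.57² + 0.45² + 0.15² = 0.7744 + 0.3249 + 0.2025 + 0.0225 = 1.3243

1.324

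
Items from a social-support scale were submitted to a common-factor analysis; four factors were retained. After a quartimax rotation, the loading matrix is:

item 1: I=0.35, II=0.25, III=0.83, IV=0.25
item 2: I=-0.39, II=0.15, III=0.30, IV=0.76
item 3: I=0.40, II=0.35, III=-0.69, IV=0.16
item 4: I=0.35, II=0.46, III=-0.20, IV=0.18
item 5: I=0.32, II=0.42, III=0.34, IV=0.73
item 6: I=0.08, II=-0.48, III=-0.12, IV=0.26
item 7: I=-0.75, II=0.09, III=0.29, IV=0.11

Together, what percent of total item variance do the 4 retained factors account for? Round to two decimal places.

69.75%

Communalities: 0.9364, 0.8422, 0.7842, 0.4065, 0.9273, 0.3188, 0.6668; Σh² = 4.8822.
Total variance with 7 standardized items is 7, so the solution explains 4.8822/7 = 0.6975 = 69.75%.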